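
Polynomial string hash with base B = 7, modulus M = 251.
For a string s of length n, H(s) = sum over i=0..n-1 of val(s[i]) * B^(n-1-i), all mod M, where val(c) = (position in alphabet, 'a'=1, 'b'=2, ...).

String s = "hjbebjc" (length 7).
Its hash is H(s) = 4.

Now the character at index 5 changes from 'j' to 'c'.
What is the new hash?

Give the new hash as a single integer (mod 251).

Answer: 206

Derivation:
val('j') = 10, val('c') = 3
Position k = 5, exponent = n-1-k = 1
B^1 mod M = 7^1 mod 251 = 7
Delta = (3 - 10) * 7 mod 251 = 202
New hash = (4 + 202) mod 251 = 206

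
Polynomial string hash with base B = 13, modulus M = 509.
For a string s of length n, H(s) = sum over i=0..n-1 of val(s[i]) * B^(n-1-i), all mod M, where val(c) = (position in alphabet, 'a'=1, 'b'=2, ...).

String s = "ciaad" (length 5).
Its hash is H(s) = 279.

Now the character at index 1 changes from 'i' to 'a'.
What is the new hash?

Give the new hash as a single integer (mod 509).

Answer: 9

Derivation:
val('i') = 9, val('a') = 1
Position k = 1, exponent = n-1-k = 3
B^3 mod M = 13^3 mod 509 = 161
Delta = (1 - 9) * 161 mod 509 = 239
New hash = (279 + 239) mod 509 = 9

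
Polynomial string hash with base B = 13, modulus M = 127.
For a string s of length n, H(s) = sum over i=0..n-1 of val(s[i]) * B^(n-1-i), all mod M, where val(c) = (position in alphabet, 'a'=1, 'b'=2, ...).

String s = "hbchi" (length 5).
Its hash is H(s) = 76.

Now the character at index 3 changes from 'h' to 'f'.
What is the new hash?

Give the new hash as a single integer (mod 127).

Answer: 50

Derivation:
val('h') = 8, val('f') = 6
Position k = 3, exponent = n-1-k = 1
B^1 mod M = 13^1 mod 127 = 13
Delta = (6 - 8) * 13 mod 127 = 101
New hash = (76 + 101) mod 127 = 50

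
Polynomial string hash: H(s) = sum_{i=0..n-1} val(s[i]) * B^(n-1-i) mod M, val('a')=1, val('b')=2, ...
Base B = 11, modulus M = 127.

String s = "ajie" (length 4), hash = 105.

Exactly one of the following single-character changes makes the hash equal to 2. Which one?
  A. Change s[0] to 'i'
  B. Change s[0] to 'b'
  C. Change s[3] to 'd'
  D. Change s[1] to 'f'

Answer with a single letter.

Option A: s[0]='a'->'i', delta=(9-1)*11^3 mod 127 = 107, hash=105+107 mod 127 = 85
Option B: s[0]='a'->'b', delta=(2-1)*11^3 mod 127 = 61, hash=105+61 mod 127 = 39
Option C: s[3]='e'->'d', delta=(4-5)*11^0 mod 127 = 126, hash=105+126 mod 127 = 104
Option D: s[1]='j'->'f', delta=(6-10)*11^2 mod 127 = 24, hash=105+24 mod 127 = 2 <-- target

Answer: D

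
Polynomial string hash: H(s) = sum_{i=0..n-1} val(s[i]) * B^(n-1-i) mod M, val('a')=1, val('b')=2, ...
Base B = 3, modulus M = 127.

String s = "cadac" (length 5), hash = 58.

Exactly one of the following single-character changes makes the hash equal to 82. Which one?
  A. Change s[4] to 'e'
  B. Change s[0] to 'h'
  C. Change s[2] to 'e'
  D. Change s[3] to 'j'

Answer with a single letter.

Answer: B

Derivation:
Option A: s[4]='c'->'e', delta=(5-3)*3^0 mod 127 = 2, hash=58+2 mod 127 = 60
Option B: s[0]='c'->'h', delta=(8-3)*3^4 mod 127 = 24, hash=58+24 mod 127 = 82 <-- target
Option C: s[2]='d'->'e', delta=(5-4)*3^2 mod 127 = 9, hash=58+9 mod 127 = 67
Option D: s[3]='a'->'j', delta=(10-1)*3^1 mod 127 = 27, hash=58+27 mod 127 = 85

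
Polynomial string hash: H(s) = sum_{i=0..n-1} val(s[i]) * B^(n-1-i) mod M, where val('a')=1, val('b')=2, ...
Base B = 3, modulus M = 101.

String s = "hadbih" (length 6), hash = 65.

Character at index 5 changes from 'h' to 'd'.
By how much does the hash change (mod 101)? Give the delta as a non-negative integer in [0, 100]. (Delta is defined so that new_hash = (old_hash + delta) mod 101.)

Delta formula: (val(new) - val(old)) * B^(n-1-k) mod M
  val('d') - val('h') = 4 - 8 = -4
  B^(n-1-k) = 3^0 mod 101 = 1
  Delta = -4 * 1 mod 101 = 97

Answer: 97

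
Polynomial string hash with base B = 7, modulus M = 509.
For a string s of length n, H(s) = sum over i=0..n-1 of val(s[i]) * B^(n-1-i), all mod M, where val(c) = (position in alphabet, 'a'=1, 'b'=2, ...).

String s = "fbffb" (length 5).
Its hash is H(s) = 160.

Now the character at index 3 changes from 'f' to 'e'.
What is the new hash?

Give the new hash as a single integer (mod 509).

val('f') = 6, val('e') = 5
Position k = 3, exponent = n-1-k = 1
B^1 mod M = 7^1 mod 509 = 7
Delta = (5 - 6) * 7 mod 509 = 502
New hash = (160 + 502) mod 509 = 153

Answer: 153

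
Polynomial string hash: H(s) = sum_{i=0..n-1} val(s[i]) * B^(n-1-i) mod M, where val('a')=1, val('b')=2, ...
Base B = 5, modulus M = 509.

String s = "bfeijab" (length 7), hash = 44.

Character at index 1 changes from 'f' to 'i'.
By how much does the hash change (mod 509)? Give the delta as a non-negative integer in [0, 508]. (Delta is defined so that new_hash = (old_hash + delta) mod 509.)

Answer: 213

Derivation:
Delta formula: (val(new) - val(old)) * B^(n-1-k) mod M
  val('i') - val('f') = 9 - 6 = 3
  B^(n-1-k) = 5^5 mod 509 = 71
  Delta = 3 * 71 mod 509 = 213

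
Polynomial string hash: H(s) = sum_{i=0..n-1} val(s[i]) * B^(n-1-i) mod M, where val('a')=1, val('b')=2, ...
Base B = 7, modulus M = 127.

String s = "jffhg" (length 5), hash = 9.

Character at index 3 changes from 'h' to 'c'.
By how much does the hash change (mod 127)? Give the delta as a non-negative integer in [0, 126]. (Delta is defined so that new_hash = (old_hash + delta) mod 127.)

Answer: 92

Derivation:
Delta formula: (val(new) - val(old)) * B^(n-1-k) mod M
  val('c') - val('h') = 3 - 8 = -5
  B^(n-1-k) = 7^1 mod 127 = 7
  Delta = -5 * 7 mod 127 = 92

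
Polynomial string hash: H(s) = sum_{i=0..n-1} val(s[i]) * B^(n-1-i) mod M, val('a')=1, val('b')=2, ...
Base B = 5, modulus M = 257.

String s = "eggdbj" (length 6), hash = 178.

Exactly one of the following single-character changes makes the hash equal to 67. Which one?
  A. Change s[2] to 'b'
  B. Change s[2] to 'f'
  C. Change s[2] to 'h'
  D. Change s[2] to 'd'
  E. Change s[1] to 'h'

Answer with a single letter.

Option A: s[2]='g'->'b', delta=(2-7)*5^3 mod 257 = 146, hash=178+146 mod 257 = 67 <-- target
Option B: s[2]='g'->'f', delta=(6-7)*5^3 mod 257 = 132, hash=178+132 mod 257 = 53
Option C: s[2]='g'->'h', delta=(8-7)*5^3 mod 257 = 125, hash=178+125 mod 257 = 46
Option D: s[2]='g'->'d', delta=(4-7)*5^3 mod 257 = 139, hash=178+139 mod 257 = 60
Option E: s[1]='g'->'h', delta=(8-7)*5^4 mod 257 = 111, hash=178+111 mod 257 = 32

Answer: A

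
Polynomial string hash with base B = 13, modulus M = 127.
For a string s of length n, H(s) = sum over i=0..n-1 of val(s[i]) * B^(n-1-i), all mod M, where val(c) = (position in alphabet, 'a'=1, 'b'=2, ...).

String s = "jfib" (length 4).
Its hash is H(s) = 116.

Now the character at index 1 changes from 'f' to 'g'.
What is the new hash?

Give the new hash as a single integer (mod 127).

Answer: 31

Derivation:
val('f') = 6, val('g') = 7
Position k = 1, exponent = n-1-k = 2
B^2 mod M = 13^2 mod 127 = 42
Delta = (7 - 6) * 42 mod 127 = 42
New hash = (116 + 42) mod 127 = 31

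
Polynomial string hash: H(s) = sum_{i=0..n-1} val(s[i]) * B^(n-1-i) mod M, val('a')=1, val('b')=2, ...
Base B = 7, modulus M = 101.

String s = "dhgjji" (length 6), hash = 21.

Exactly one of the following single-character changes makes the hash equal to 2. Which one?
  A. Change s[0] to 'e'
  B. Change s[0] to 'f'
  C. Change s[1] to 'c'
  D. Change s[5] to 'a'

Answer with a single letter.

Option A: s[0]='d'->'e', delta=(5-4)*7^5 mod 101 = 41, hash=21+41 mod 101 = 62
Option B: s[0]='d'->'f', delta=(6-4)*7^5 mod 101 = 82, hash=21+82 mod 101 = 2 <-- target
Option C: s[1]='h'->'c', delta=(3-8)*7^4 mod 101 = 14, hash=21+14 mod 101 = 35
Option D: s[5]='i'->'a', delta=(1-9)*7^0 mod 101 = 93, hash=21+93 mod 101 = 13

Answer: B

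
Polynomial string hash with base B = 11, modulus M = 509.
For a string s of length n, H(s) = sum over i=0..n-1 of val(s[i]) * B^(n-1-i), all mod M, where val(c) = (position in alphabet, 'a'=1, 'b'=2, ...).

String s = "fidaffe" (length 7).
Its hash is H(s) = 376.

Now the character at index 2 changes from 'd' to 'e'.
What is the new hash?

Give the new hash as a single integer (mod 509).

Answer: 256

Derivation:
val('d') = 4, val('e') = 5
Position k = 2, exponent = n-1-k = 4
B^4 mod M = 11^4 mod 509 = 389
Delta = (5 - 4) * 389 mod 509 = 389
New hash = (376 + 389) mod 509 = 256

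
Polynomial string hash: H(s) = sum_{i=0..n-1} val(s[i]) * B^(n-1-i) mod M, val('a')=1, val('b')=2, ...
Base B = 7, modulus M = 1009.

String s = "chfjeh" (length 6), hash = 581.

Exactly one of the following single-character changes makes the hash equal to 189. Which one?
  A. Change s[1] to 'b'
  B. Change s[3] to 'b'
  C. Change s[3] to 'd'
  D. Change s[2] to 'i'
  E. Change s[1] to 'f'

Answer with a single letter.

Option A: s[1]='h'->'b', delta=(2-8)*7^4 mod 1009 = 729, hash=581+729 mod 1009 = 301
Option B: s[3]='j'->'b', delta=(2-10)*7^2 mod 1009 = 617, hash=581+617 mod 1009 = 189 <-- target
Option C: s[3]='j'->'d', delta=(4-10)*7^2 mod 1009 = 715, hash=581+715 mod 1009 = 287
Option D: s[2]='f'->'i', delta=(9-6)*7^3 mod 1009 = 20, hash=581+20 mod 1009 = 601
Option E: s[1]='h'->'f', delta=(6-8)*7^4 mod 1009 = 243, hash=581+243 mod 1009 = 824

Answer: B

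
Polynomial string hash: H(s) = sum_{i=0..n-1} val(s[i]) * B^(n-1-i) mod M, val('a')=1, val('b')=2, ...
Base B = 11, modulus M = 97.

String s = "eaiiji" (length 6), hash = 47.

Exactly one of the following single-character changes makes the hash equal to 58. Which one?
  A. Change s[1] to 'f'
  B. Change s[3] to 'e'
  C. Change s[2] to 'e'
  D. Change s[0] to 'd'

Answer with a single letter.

Answer: C

Derivation:
Option A: s[1]='a'->'f', delta=(6-1)*11^4 mod 97 = 67, hash=47+67 mod 97 = 17
Option B: s[3]='i'->'e', delta=(5-9)*11^2 mod 97 = 1, hash=47+1 mod 97 = 48
Option C: s[2]='i'->'e', delta=(5-9)*11^3 mod 97 = 11, hash=47+11 mod 97 = 58 <-- target
Option D: s[0]='e'->'d', delta=(4-5)*11^5 mod 97 = 66, hash=47+66 mod 97 = 16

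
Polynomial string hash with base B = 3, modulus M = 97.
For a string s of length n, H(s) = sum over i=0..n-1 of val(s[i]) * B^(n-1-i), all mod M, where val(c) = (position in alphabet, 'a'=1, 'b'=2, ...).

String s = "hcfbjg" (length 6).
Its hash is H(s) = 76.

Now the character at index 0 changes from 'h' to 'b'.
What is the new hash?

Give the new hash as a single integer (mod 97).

val('h') = 8, val('b') = 2
Position k = 0, exponent = n-1-k = 5
B^5 mod M = 3^5 mod 97 = 49
Delta = (2 - 8) * 49 mod 97 = 94
New hash = (76 + 94) mod 97 = 73

Answer: 73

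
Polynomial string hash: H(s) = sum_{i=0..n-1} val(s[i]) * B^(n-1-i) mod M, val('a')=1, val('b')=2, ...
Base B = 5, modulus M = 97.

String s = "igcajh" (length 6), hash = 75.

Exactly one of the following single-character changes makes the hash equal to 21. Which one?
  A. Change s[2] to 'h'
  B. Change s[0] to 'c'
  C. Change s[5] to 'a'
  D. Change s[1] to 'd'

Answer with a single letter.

Answer: A

Derivation:
Option A: s[2]='c'->'h', delta=(8-3)*5^3 mod 97 = 43, hash=75+43 mod 97 = 21 <-- target
Option B: s[0]='i'->'c', delta=(3-9)*5^5 mod 97 = 68, hash=75+68 mod 97 = 46
Option C: s[5]='h'->'a', delta=(1-8)*5^0 mod 97 = 90, hash=75+90 mod 97 = 68
Option D: s[1]='g'->'d', delta=(4-7)*5^4 mod 97 = 65, hash=75+65 mod 97 = 43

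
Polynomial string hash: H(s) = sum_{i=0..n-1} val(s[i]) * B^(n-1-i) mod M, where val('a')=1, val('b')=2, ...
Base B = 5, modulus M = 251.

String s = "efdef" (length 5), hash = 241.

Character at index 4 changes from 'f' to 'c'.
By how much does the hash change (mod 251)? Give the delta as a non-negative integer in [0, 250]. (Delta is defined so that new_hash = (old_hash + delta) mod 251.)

Answer: 248

Derivation:
Delta formula: (val(new) - val(old)) * B^(n-1-k) mod M
  val('c') - val('f') = 3 - 6 = -3
  B^(n-1-k) = 5^0 mod 251 = 1
  Delta = -3 * 1 mod 251 = 248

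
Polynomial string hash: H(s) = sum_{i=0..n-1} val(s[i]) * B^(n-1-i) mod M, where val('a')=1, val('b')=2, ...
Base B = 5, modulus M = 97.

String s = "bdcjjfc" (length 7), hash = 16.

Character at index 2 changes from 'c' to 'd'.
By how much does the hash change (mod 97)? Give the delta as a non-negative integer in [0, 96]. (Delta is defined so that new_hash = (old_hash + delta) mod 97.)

Answer: 43

Derivation:
Delta formula: (val(new) - val(old)) * B^(n-1-k) mod M
  val('d') - val('c') = 4 - 3 = 1
  B^(n-1-k) = 5^4 mod 97 = 43
  Delta = 1 * 43 mod 97 = 43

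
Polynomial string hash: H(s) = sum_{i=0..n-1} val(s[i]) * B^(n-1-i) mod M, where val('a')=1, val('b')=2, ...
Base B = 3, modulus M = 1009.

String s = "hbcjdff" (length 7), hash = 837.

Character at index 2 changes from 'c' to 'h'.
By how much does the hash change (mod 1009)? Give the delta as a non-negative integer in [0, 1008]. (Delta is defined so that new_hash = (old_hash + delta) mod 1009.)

Delta formula: (val(new) - val(old)) * B^(n-1-k) mod M
  val('h') - val('c') = 8 - 3 = 5
  B^(n-1-k) = 3^4 mod 1009 = 81
  Delta = 5 * 81 mod 1009 = 405

Answer: 405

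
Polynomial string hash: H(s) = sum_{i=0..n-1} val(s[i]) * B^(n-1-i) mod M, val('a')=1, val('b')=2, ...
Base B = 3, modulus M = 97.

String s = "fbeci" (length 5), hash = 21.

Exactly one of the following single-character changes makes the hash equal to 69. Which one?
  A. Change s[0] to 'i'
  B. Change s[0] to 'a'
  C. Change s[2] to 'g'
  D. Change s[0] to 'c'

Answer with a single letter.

Answer: D

Derivation:
Option A: s[0]='f'->'i', delta=(9-6)*3^4 mod 97 = 49, hash=21+49 mod 97 = 70
Option B: s[0]='f'->'a', delta=(1-6)*3^4 mod 97 = 80, hash=21+80 mod 97 = 4
Option C: s[2]='e'->'g', delta=(7-5)*3^2 mod 97 = 18, hash=21+18 mod 97 = 39
Option D: s[0]='f'->'c', delta=(3-6)*3^4 mod 97 = 48, hash=21+48 mod 97 = 69 <-- target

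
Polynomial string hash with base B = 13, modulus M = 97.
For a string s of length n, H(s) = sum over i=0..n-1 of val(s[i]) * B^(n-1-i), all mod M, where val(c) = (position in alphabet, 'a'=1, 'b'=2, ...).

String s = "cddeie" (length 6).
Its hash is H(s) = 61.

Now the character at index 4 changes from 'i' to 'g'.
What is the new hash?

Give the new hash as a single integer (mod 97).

val('i') = 9, val('g') = 7
Position k = 4, exponent = n-1-k = 1
B^1 mod M = 13^1 mod 97 = 13
Delta = (7 - 9) * 13 mod 97 = 71
New hash = (61 + 71) mod 97 = 35

Answer: 35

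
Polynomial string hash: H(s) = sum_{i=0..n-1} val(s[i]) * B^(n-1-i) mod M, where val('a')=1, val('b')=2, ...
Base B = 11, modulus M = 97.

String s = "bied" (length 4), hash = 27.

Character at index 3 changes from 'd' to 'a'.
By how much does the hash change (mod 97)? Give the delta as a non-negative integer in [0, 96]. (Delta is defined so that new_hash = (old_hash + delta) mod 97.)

Answer: 94

Derivation:
Delta formula: (val(new) - val(old)) * B^(n-1-k) mod M
  val('a') - val('d') = 1 - 4 = -3
  B^(n-1-k) = 11^0 mod 97 = 1
  Delta = -3 * 1 mod 97 = 94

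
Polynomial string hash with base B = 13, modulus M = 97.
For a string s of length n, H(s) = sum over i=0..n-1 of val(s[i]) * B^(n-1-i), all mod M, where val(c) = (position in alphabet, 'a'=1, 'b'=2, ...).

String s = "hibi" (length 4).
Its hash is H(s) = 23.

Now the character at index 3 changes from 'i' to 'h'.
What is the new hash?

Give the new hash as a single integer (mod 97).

val('i') = 9, val('h') = 8
Position k = 3, exponent = n-1-k = 0
B^0 mod M = 13^0 mod 97 = 1
Delta = (8 - 9) * 1 mod 97 = 96
New hash = (23 + 96) mod 97 = 22

Answer: 22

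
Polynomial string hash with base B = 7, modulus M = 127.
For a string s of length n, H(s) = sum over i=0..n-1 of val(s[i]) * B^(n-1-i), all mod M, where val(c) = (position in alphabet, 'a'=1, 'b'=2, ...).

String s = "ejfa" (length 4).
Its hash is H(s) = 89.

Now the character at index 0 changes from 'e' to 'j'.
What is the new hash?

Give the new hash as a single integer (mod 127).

Answer: 26

Derivation:
val('e') = 5, val('j') = 10
Position k = 0, exponent = n-1-k = 3
B^3 mod M = 7^3 mod 127 = 89
Delta = (10 - 5) * 89 mod 127 = 64
New hash = (89 + 64) mod 127 = 26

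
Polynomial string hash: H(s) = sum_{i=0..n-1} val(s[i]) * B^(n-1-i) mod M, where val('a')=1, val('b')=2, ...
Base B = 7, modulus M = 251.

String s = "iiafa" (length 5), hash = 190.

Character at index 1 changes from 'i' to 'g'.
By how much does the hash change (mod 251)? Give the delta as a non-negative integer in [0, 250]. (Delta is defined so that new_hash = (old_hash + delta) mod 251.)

Delta formula: (val(new) - val(old)) * B^(n-1-k) mod M
  val('g') - val('i') = 7 - 9 = -2
  B^(n-1-k) = 7^3 mod 251 = 92
  Delta = -2 * 92 mod 251 = 67

Answer: 67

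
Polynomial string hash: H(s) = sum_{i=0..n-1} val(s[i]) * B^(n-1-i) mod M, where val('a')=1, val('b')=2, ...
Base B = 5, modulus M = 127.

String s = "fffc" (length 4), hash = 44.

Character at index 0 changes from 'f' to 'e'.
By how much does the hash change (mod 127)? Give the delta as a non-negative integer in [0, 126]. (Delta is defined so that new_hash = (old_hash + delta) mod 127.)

Delta formula: (val(new) - val(old)) * B^(n-1-k) mod M
  val('e') - val('f') = 5 - 6 = -1
  B^(n-1-k) = 5^3 mod 127 = 125
  Delta = -1 * 125 mod 127 = 2

Answer: 2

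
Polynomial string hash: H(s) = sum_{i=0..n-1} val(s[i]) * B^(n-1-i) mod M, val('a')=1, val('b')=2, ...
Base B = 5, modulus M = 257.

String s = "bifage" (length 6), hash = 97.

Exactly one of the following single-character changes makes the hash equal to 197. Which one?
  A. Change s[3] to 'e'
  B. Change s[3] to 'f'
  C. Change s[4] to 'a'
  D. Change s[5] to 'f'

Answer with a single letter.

Answer: A

Derivation:
Option A: s[3]='a'->'e', delta=(5-1)*5^2 mod 257 = 100, hash=97+100 mod 257 = 197 <-- target
Option B: s[3]='a'->'f', delta=(6-1)*5^2 mod 257 = 125, hash=97+125 mod 257 = 222
Option C: s[4]='g'->'a', delta=(1-7)*5^1 mod 257 = 227, hash=97+227 mod 257 = 67
Option D: s[5]='e'->'f', delta=(6-5)*5^0 mod 257 = 1, hash=97+1 mod 257 = 98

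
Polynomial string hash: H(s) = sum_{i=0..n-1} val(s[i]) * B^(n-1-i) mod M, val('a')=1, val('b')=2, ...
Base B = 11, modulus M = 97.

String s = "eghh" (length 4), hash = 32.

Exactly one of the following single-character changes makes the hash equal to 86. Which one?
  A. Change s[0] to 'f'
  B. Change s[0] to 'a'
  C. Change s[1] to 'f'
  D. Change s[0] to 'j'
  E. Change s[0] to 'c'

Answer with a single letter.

Option A: s[0]='e'->'f', delta=(6-5)*11^3 mod 97 = 70, hash=32+70 mod 97 = 5
Option B: s[0]='e'->'a', delta=(1-5)*11^3 mod 97 = 11, hash=32+11 mod 97 = 43
Option C: s[1]='g'->'f', delta=(6-7)*11^2 mod 97 = 73, hash=32+73 mod 97 = 8
Option D: s[0]='e'->'j', delta=(10-5)*11^3 mod 97 = 59, hash=32+59 mod 97 = 91
Option E: s[0]='e'->'c', delta=(3-5)*11^3 mod 97 = 54, hash=32+54 mod 97 = 86 <-- target

Answer: E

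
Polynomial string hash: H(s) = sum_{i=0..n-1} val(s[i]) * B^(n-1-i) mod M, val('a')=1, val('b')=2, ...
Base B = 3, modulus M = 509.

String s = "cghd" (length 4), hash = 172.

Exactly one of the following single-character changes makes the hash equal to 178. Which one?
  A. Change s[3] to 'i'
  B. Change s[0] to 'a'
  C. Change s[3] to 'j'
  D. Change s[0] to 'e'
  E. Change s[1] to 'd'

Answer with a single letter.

Option A: s[3]='d'->'i', delta=(9-4)*3^0 mod 509 = 5, hash=172+5 mod 509 = 177
Option B: s[0]='c'->'a', delta=(1-3)*3^3 mod 509 = 455, hash=172+455 mod 509 = 118
Option C: s[3]='d'->'j', delta=(10-4)*3^0 mod 509 = 6, hash=172+6 mod 509 = 178 <-- target
Option D: s[0]='c'->'e', delta=(5-3)*3^3 mod 509 = 54, hash=172+54 mod 509 = 226
Option E: s[1]='g'->'d', delta=(4-7)*3^2 mod 509 = 482, hash=172+482 mod 509 = 145

Answer: C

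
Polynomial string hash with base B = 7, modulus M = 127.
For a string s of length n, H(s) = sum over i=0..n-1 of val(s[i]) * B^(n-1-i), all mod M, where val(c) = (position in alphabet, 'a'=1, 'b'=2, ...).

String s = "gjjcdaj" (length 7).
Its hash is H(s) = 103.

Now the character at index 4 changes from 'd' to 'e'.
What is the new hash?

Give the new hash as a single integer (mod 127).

val('d') = 4, val('e') = 5
Position k = 4, exponent = n-1-k = 2
B^2 mod M = 7^2 mod 127 = 49
Delta = (5 - 4) * 49 mod 127 = 49
New hash = (103 + 49) mod 127 = 25

Answer: 25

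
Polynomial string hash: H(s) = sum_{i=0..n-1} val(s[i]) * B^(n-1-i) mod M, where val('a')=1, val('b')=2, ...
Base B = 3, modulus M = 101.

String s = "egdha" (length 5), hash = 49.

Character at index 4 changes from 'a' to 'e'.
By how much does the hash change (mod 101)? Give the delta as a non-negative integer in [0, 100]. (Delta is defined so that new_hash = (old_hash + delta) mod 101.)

Delta formula: (val(new) - val(old)) * B^(n-1-k) mod M
  val('e') - val('a') = 5 - 1 = 4
  B^(n-1-k) = 3^0 mod 101 = 1
  Delta = 4 * 1 mod 101 = 4

Answer: 4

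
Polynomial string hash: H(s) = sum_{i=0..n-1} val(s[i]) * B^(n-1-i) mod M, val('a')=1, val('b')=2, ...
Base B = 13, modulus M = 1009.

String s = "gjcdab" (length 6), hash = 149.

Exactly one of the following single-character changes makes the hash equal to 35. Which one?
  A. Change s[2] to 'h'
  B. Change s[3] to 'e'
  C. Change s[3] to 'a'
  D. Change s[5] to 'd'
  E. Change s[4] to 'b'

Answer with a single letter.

Answer: A

Derivation:
Option A: s[2]='c'->'h', delta=(8-3)*13^3 mod 1009 = 895, hash=149+895 mod 1009 = 35 <-- target
Option B: s[3]='d'->'e', delta=(5-4)*13^2 mod 1009 = 169, hash=149+169 mod 1009 = 318
Option C: s[3]='d'->'a', delta=(1-4)*13^2 mod 1009 = 502, hash=149+502 mod 1009 = 651
Option D: s[5]='b'->'d', delta=(4-2)*13^0 mod 1009 = 2, hash=149+2 mod 1009 = 151
Option E: s[4]='a'->'b', delta=(2-1)*13^1 mod 1009 = 13, hash=149+13 mod 1009 = 162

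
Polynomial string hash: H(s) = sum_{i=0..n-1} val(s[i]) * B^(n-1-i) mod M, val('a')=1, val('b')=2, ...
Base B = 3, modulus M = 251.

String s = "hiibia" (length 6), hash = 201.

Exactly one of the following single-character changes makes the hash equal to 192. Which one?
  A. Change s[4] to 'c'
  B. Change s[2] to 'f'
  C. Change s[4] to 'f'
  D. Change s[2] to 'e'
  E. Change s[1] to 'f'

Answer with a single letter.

Option A: s[4]='i'->'c', delta=(3-9)*3^1 mod 251 = 233, hash=201+233 mod 251 = 183
Option B: s[2]='i'->'f', delta=(6-9)*3^3 mod 251 = 170, hash=201+170 mod 251 = 120
Option C: s[4]='i'->'f', delta=(6-9)*3^1 mod 251 = 242, hash=201+242 mod 251 = 192 <-- target
Option D: s[2]='i'->'e', delta=(5-9)*3^3 mod 251 = 143, hash=201+143 mod 251 = 93
Option E: s[1]='i'->'f', delta=(6-9)*3^4 mod 251 = 8, hash=201+8 mod 251 = 209

Answer: C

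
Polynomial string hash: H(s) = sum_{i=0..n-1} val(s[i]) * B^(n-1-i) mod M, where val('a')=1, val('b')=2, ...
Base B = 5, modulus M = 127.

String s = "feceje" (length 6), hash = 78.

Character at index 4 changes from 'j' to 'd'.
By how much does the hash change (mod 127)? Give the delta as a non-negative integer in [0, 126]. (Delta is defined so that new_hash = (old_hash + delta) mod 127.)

Delta formula: (val(new) - val(old)) * B^(n-1-k) mod M
  val('d') - val('j') = 4 - 10 = -6
  B^(n-1-k) = 5^1 mod 127 = 5
  Delta = -6 * 5 mod 127 = 97

Answer: 97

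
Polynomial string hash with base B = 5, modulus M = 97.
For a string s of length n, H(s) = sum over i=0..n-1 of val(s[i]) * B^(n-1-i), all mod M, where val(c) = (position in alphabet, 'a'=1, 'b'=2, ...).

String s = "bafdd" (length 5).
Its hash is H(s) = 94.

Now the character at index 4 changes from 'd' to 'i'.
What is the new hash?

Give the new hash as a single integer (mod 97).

Answer: 2

Derivation:
val('d') = 4, val('i') = 9
Position k = 4, exponent = n-1-k = 0
B^0 mod M = 5^0 mod 97 = 1
Delta = (9 - 4) * 1 mod 97 = 5
New hash = (94 + 5) mod 97 = 2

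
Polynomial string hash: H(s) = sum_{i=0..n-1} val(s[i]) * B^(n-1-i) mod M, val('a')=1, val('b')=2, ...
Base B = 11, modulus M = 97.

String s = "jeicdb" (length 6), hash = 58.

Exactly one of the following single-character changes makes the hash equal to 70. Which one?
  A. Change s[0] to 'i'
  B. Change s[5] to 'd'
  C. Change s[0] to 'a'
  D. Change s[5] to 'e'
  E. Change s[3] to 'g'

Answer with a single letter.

Answer: C

Derivation:
Option A: s[0]='j'->'i', delta=(9-10)*11^5 mod 97 = 66, hash=58+66 mod 97 = 27
Option B: s[5]='b'->'d', delta=(4-2)*11^0 mod 97 = 2, hash=58+2 mod 97 = 60
Option C: s[0]='j'->'a', delta=(1-10)*11^5 mod 97 = 12, hash=58+12 mod 97 = 70 <-- target
Option D: s[5]='b'->'e', delta=(5-2)*11^0 mod 97 = 3, hash=58+3 mod 97 = 61
Option E: s[3]='c'->'g', delta=(7-3)*11^2 mod 97 = 96, hash=58+96 mod 97 = 57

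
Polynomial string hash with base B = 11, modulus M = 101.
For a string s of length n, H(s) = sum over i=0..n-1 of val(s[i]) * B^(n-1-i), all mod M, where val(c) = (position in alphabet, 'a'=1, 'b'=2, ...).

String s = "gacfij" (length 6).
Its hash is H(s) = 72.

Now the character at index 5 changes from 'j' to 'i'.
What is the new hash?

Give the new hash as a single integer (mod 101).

Answer: 71

Derivation:
val('j') = 10, val('i') = 9
Position k = 5, exponent = n-1-k = 0
B^0 mod M = 11^0 mod 101 = 1
Delta = (9 - 10) * 1 mod 101 = 100
New hash = (72 + 100) mod 101 = 71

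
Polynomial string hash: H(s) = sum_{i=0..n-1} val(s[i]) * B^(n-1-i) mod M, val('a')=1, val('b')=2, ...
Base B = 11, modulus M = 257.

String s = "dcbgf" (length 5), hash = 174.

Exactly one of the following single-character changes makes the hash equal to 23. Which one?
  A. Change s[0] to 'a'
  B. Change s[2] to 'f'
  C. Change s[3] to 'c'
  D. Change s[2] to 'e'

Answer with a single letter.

Option A: s[0]='d'->'a', delta=(1-4)*11^4 mod 257 = 24, hash=174+24 mod 257 = 198
Option B: s[2]='b'->'f', delta=(6-2)*11^2 mod 257 = 227, hash=174+227 mod 257 = 144
Option C: s[3]='g'->'c', delta=(3-7)*11^1 mod 257 = 213, hash=174+213 mod 257 = 130
Option D: s[2]='b'->'e', delta=(5-2)*11^2 mod 257 = 106, hash=174+106 mod 257 = 23 <-- target

Answer: D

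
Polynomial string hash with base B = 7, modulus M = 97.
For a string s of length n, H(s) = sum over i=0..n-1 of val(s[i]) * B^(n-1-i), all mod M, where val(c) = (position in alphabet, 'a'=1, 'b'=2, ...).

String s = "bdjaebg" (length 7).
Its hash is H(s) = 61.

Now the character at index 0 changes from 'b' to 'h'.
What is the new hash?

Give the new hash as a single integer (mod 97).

val('b') = 2, val('h') = 8
Position k = 0, exponent = n-1-k = 6
B^6 mod M = 7^6 mod 97 = 85
Delta = (8 - 2) * 85 mod 97 = 25
New hash = (61 + 25) mod 97 = 86

Answer: 86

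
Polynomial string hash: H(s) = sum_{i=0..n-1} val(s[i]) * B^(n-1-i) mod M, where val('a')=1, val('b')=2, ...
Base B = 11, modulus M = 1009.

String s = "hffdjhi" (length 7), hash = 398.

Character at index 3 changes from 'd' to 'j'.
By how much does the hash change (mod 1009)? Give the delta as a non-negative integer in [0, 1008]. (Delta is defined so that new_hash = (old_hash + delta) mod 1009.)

Delta formula: (val(new) - val(old)) * B^(n-1-k) mod M
  val('j') - val('d') = 10 - 4 = 6
  B^(n-1-k) = 11^3 mod 1009 = 322
  Delta = 6 * 322 mod 1009 = 923

Answer: 923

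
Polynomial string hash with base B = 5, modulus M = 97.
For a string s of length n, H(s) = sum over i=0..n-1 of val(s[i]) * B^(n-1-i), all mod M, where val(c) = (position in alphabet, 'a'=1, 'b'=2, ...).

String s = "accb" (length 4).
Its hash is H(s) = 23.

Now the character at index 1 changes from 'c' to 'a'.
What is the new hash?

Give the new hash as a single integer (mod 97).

val('c') = 3, val('a') = 1
Position k = 1, exponent = n-1-k = 2
B^2 mod M = 5^2 mod 97 = 25
Delta = (1 - 3) * 25 mod 97 = 47
New hash = (23 + 47) mod 97 = 70

Answer: 70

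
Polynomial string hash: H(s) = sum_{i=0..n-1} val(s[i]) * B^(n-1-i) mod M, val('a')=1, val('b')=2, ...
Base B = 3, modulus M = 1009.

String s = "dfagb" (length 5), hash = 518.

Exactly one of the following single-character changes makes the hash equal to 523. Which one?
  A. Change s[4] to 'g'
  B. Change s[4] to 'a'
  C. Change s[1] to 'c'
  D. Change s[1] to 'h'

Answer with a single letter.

Answer: A

Derivation:
Option A: s[4]='b'->'g', delta=(7-2)*3^0 mod 1009 = 5, hash=518+5 mod 1009 = 523 <-- target
Option B: s[4]='b'->'a', delta=(1-2)*3^0 mod 1009 = 1008, hash=518+1008 mod 1009 = 517
Option C: s[1]='f'->'c', delta=(3-6)*3^3 mod 1009 = 928, hash=518+928 mod 1009 = 437
Option D: s[1]='f'->'h', delta=(8-6)*3^3 mod 1009 = 54, hash=518+54 mod 1009 = 572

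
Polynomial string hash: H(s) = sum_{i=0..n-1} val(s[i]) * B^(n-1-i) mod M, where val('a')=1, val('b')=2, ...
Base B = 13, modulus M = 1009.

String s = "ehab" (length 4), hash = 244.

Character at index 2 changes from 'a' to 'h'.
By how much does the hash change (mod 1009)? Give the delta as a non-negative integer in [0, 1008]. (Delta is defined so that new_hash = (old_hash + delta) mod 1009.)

Answer: 91

Derivation:
Delta formula: (val(new) - val(old)) * B^(n-1-k) mod M
  val('h') - val('a') = 8 - 1 = 7
  B^(n-1-k) = 13^1 mod 1009 = 13
  Delta = 7 * 13 mod 1009 = 91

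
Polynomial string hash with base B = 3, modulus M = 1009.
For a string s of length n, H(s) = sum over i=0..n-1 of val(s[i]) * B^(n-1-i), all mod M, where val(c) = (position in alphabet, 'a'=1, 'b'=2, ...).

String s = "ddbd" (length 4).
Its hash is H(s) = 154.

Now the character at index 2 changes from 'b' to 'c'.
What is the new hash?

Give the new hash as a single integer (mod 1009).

Answer: 157

Derivation:
val('b') = 2, val('c') = 3
Position k = 2, exponent = n-1-k = 1
B^1 mod M = 3^1 mod 1009 = 3
Delta = (3 - 2) * 3 mod 1009 = 3
New hash = (154 + 3) mod 1009 = 157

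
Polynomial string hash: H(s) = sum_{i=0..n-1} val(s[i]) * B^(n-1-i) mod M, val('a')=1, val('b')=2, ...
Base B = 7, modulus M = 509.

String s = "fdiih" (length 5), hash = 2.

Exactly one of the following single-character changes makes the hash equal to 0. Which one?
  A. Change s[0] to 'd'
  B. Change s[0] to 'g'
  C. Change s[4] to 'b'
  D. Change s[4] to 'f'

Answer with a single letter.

Option A: s[0]='f'->'d', delta=(4-6)*7^4 mod 509 = 288, hash=2+288 mod 509 = 290
Option B: s[0]='f'->'g', delta=(7-6)*7^4 mod 509 = 365, hash=2+365 mod 509 = 367
Option C: s[4]='h'->'b', delta=(2-8)*7^0 mod 509 = 503, hash=2+503 mod 509 = 505
Option D: s[4]='h'->'f', delta=(6-8)*7^0 mod 509 = 507, hash=2+507 mod 509 = 0 <-- target

Answer: D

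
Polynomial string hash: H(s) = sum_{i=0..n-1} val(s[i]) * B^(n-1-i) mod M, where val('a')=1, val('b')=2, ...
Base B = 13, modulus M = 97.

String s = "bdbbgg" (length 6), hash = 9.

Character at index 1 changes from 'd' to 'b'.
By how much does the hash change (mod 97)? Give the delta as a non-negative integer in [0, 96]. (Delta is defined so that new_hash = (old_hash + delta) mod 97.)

Delta formula: (val(new) - val(old)) * B^(n-1-k) mod M
  val('b') - val('d') = 2 - 4 = -2
  B^(n-1-k) = 13^4 mod 97 = 43
  Delta = -2 * 43 mod 97 = 11

Answer: 11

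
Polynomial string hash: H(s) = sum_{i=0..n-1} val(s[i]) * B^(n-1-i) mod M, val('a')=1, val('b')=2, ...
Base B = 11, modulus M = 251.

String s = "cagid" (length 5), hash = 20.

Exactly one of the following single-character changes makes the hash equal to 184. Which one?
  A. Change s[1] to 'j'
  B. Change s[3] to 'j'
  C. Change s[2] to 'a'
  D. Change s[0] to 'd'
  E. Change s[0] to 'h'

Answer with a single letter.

Answer: E

Derivation:
Option A: s[1]='a'->'j', delta=(10-1)*11^3 mod 251 = 182, hash=20+182 mod 251 = 202
Option B: s[3]='i'->'j', delta=(10-9)*11^1 mod 251 = 11, hash=20+11 mod 251 = 31
Option C: s[2]='g'->'a', delta=(1-7)*11^2 mod 251 = 27, hash=20+27 mod 251 = 47
Option D: s[0]='c'->'d', delta=(4-3)*11^4 mod 251 = 83, hash=20+83 mod 251 = 103
Option E: s[0]='c'->'h', delta=(8-3)*11^4 mod 251 = 164, hash=20+164 mod 251 = 184 <-- target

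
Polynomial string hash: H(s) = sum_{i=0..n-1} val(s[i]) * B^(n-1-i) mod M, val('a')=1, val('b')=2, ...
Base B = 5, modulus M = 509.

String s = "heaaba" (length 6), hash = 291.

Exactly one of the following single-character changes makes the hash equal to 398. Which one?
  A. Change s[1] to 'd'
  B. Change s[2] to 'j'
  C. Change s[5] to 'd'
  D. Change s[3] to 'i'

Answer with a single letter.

Answer: B

Derivation:
Option A: s[1]='e'->'d', delta=(4-5)*5^4 mod 509 = 393, hash=291+393 mod 509 = 175
Option B: s[2]='a'->'j', delta=(10-1)*5^3 mod 509 = 107, hash=291+107 mod 509 = 398 <-- target
Option C: s[5]='a'->'d', delta=(4-1)*5^0 mod 509 = 3, hash=291+3 mod 509 = 294
Option D: s[3]='a'->'i', delta=(9-1)*5^2 mod 509 = 200, hash=291+200 mod 509 = 491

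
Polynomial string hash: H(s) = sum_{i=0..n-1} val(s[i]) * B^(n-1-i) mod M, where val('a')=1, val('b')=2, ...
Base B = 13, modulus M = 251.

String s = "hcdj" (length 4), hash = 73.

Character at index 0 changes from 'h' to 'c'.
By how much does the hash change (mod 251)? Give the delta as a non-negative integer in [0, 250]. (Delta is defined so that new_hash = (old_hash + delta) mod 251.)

Delta formula: (val(new) - val(old)) * B^(n-1-k) mod M
  val('c') - val('h') = 3 - 8 = -5
  B^(n-1-k) = 13^3 mod 251 = 189
  Delta = -5 * 189 mod 251 = 59

Answer: 59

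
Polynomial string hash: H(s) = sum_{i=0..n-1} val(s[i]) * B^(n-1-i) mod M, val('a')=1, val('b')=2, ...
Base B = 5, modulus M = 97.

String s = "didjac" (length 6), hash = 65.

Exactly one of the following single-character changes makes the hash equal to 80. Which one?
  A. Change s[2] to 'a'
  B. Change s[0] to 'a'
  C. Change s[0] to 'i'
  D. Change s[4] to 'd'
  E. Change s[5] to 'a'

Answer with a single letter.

Option A: s[2]='d'->'a', delta=(1-4)*5^3 mod 97 = 13, hash=65+13 mod 97 = 78
Option B: s[0]='d'->'a', delta=(1-4)*5^5 mod 97 = 34, hash=65+34 mod 97 = 2
Option C: s[0]='d'->'i', delta=(9-4)*5^5 mod 97 = 8, hash=65+8 mod 97 = 73
Option D: s[4]='a'->'d', delta=(4-1)*5^1 mod 97 = 15, hash=65+15 mod 97 = 80 <-- target
Option E: s[5]='c'->'a', delta=(1-3)*5^0 mod 97 = 95, hash=65+95 mod 97 = 63

Answer: D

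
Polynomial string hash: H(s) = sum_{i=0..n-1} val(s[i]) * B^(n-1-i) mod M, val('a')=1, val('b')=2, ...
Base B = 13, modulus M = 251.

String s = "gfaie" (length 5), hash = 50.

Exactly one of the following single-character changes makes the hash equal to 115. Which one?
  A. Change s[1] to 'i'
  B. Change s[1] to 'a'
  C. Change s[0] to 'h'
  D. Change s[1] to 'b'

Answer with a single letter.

Answer: A

Derivation:
Option A: s[1]='f'->'i', delta=(9-6)*13^3 mod 251 = 65, hash=50+65 mod 251 = 115 <-- target
Option B: s[1]='f'->'a', delta=(1-6)*13^3 mod 251 = 59, hash=50+59 mod 251 = 109
Option C: s[0]='g'->'h', delta=(8-7)*13^4 mod 251 = 198, hash=50+198 mod 251 = 248
Option D: s[1]='f'->'b', delta=(2-6)*13^3 mod 251 = 248, hash=50+248 mod 251 = 47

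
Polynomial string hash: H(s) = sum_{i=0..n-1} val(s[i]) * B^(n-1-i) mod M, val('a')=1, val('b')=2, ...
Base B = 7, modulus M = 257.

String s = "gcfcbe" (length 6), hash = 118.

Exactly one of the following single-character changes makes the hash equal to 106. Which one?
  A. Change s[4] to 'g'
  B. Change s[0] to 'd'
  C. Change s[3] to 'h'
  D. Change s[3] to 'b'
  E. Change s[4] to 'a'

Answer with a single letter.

Answer: C

Derivation:
Option A: s[4]='b'->'g', delta=(7-2)*7^1 mod 257 = 35, hash=118+35 mod 257 = 153
Option B: s[0]='g'->'d', delta=(4-7)*7^5 mod 257 = 208, hash=118+208 mod 257 = 69
Option C: s[3]='c'->'h', delta=(8-3)*7^2 mod 257 = 245, hash=118+245 mod 257 = 106 <-- target
Option D: s[3]='c'->'b', delta=(2-3)*7^2 mod 257 = 208, hash=118+208 mod 257 = 69
Option E: s[4]='b'->'a', delta=(1-2)*7^1 mod 257 = 250, hash=118+250 mod 257 = 111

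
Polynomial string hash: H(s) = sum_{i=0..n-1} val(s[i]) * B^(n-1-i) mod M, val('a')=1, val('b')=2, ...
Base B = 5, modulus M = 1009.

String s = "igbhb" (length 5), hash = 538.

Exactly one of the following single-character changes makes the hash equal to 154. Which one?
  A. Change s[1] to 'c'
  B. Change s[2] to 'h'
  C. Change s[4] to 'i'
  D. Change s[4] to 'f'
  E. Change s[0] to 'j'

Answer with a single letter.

Answer: E

Derivation:
Option A: s[1]='g'->'c', delta=(3-7)*5^3 mod 1009 = 509, hash=538+509 mod 1009 = 38
Option B: s[2]='b'->'h', delta=(8-2)*5^2 mod 1009 = 150, hash=538+150 mod 1009 = 688
Option C: s[4]='b'->'i', delta=(9-2)*5^0 mod 1009 = 7, hash=538+7 mod 1009 = 545
Option D: s[4]='b'->'f', delta=(6-2)*5^0 mod 1009 = 4, hash=538+4 mod 1009 = 542
Option E: s[0]='i'->'j', delta=(10-9)*5^4 mod 1009 = 625, hash=538+625 mod 1009 = 154 <-- target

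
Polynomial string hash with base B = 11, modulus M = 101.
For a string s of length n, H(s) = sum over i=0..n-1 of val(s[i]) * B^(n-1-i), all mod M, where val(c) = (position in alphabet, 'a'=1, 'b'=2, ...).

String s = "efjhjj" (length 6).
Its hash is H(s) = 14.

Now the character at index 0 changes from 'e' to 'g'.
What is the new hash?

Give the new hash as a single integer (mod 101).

Answer: 27

Derivation:
val('e') = 5, val('g') = 7
Position k = 0, exponent = n-1-k = 5
B^5 mod M = 11^5 mod 101 = 57
Delta = (7 - 5) * 57 mod 101 = 13
New hash = (14 + 13) mod 101 = 27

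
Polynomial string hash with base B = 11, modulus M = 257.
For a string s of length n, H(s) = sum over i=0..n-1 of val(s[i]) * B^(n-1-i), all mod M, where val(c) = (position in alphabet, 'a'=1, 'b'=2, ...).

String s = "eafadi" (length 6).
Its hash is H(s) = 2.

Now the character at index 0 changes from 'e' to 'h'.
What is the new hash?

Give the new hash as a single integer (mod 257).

Answer: 252

Derivation:
val('e') = 5, val('h') = 8
Position k = 0, exponent = n-1-k = 5
B^5 mod M = 11^5 mod 257 = 169
Delta = (8 - 5) * 169 mod 257 = 250
New hash = (2 + 250) mod 257 = 252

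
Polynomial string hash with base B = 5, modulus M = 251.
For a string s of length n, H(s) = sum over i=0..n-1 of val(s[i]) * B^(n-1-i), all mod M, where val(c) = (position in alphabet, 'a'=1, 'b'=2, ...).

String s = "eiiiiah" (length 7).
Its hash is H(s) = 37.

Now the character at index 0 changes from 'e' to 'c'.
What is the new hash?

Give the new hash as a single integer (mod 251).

Answer: 162

Derivation:
val('e') = 5, val('c') = 3
Position k = 0, exponent = n-1-k = 6
B^6 mod M = 5^6 mod 251 = 63
Delta = (3 - 5) * 63 mod 251 = 125
New hash = (37 + 125) mod 251 = 162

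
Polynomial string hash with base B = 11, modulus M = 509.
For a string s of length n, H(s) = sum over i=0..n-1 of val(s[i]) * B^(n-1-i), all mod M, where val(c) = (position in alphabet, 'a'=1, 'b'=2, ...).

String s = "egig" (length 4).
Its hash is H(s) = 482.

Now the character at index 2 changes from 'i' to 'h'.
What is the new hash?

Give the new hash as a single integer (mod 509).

val('i') = 9, val('h') = 8
Position k = 2, exponent = n-1-k = 1
B^1 mod M = 11^1 mod 509 = 11
Delta = (8 - 9) * 11 mod 509 = 498
New hash = (482 + 498) mod 509 = 471

Answer: 471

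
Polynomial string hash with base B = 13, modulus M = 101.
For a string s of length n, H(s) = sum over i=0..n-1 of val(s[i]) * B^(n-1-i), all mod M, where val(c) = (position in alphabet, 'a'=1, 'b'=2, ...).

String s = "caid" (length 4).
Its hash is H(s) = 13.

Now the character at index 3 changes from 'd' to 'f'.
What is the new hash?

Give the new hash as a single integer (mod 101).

val('d') = 4, val('f') = 6
Position k = 3, exponent = n-1-k = 0
B^0 mod M = 13^0 mod 101 = 1
Delta = (6 - 4) * 1 mod 101 = 2
New hash = (13 + 2) mod 101 = 15

Answer: 15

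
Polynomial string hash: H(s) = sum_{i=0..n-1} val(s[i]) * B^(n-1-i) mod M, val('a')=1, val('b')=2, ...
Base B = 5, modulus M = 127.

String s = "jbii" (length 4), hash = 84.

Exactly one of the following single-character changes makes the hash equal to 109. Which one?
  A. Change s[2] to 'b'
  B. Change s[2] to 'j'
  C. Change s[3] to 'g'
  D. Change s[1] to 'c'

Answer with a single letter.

Option A: s[2]='i'->'b', delta=(2-9)*5^1 mod 127 = 92, hash=84+92 mod 127 = 49
Option B: s[2]='i'->'j', delta=(10-9)*5^1 mod 127 = 5, hash=84+5 mod 127 = 89
Option C: s[3]='i'->'g', delta=(7-9)*5^0 mod 127 = 125, hash=84+125 mod 127 = 82
Option D: s[1]='b'->'c', delta=(3-2)*5^2 mod 127 = 25, hash=84+25 mod 127 = 109 <-- target

Answer: D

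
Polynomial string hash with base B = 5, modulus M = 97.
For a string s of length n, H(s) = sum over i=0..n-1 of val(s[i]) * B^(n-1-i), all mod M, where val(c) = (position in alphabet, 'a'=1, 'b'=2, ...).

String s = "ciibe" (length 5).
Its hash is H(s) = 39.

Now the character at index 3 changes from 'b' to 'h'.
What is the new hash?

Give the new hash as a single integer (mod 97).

val('b') = 2, val('h') = 8
Position k = 3, exponent = n-1-k = 1
B^1 mod M = 5^1 mod 97 = 5
Delta = (8 - 2) * 5 mod 97 = 30
New hash = (39 + 30) mod 97 = 69

Answer: 69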